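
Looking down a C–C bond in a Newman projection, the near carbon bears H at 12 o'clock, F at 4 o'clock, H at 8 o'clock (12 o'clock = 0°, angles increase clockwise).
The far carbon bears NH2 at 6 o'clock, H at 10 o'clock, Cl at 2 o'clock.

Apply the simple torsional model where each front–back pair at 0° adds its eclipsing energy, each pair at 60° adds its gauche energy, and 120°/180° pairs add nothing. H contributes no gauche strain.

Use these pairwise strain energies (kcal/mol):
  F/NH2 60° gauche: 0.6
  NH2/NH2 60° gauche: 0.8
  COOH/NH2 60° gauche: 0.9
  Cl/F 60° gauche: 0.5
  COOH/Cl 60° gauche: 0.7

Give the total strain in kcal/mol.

1.1 kcal/mol

This conformer (staggered): F–NH2 gauche, F–Cl gauche; 0.6 + 0.5 = 1.1 kcal/mol.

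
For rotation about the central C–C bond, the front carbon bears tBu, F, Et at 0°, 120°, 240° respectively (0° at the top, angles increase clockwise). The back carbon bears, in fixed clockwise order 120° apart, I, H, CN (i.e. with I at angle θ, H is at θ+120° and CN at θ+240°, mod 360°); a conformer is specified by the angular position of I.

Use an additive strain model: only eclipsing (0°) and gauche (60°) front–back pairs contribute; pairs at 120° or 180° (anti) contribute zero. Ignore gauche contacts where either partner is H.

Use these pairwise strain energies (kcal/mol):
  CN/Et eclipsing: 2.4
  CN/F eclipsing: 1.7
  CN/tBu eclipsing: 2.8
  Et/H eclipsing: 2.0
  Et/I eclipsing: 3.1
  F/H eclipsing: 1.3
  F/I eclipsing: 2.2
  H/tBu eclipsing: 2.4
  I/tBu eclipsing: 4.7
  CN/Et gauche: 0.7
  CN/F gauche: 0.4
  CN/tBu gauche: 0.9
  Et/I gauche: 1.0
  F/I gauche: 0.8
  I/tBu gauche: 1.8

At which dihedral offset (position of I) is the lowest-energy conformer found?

180°

I at 0° (eclipsed): tBu(0°)/I(0°) eclipsed 4.7; F(120°)/H(120°) eclipsed 1.3; Et(240°)/CN(240°) eclipsed 2.4 → 8.4 kcal/mol.
I at 60° (staggered): tBu(0°)/I(60°) gauche 1.8; tBu(0°)/CN(300°) gauche 0.9; F(120°)/I(60°) gauche 0.8; Et(240°)/CN(300°) gauche 0.7 → 4.2 kcal/mol.
I at 120° (eclipsed): tBu(0°)/CN(0°) eclipsed 2.8; F(120°)/I(120°) eclipsed 2.2; Et(240°)/H(240°) eclipsed 2.0 → 7.0 kcal/mol.
I at 180° (staggered): tBu(0°)/CN(60°) gauche 0.9; F(120°)/I(180°) gauche 0.8; F(120°)/CN(60°) gauche 0.4; Et(240°)/I(180°) gauche 1.0 → 3.1 kcal/mol.
I at 240° (eclipsed): tBu(0°)/H(0°) eclipsed 2.4; F(120°)/CN(120°) eclipsed 1.7; Et(240°)/I(240°) eclipsed 3.1 → 7.2 kcal/mol.
I at 300° (staggered): tBu(0°)/I(300°) gauche 1.8; F(120°)/CN(180°) gauche 0.4; Et(240°)/I(300°) gauche 1.0; Et(240°)/CN(180°) gauche 0.7 → 3.9 kcal/mol.
The minimum (3.1 kcal/mol) occurs with I at 180°.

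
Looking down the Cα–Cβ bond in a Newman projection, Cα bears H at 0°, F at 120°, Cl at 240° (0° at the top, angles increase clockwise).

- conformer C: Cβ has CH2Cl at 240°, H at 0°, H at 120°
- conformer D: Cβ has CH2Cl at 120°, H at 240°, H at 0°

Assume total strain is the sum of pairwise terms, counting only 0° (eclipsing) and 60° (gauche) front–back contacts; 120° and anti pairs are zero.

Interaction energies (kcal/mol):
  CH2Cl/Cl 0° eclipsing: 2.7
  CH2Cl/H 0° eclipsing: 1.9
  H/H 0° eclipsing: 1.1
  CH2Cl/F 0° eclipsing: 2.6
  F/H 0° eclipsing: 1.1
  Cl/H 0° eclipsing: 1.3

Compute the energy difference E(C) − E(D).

C is eclipsed. H at 0° is eclipsed with H at 0° (1.1); F at 120° is eclipsed with H at 120° (1.1); Cl at 240° is eclipsed with CH2Cl at 240° (2.7). Total 4.9 kcal/mol.
D is eclipsed. H at 0° is eclipsed with H at 0° (1.1); F at 120° is eclipsed with CH2Cl at 120° (2.6); Cl at 240° is eclipsed with H at 240° (1.3). Total 5.0 kcal/mol.
E(C) − E(D) = 4.9 − 5.0 = -0.1 kcal/mol.

-0.1 kcal/mol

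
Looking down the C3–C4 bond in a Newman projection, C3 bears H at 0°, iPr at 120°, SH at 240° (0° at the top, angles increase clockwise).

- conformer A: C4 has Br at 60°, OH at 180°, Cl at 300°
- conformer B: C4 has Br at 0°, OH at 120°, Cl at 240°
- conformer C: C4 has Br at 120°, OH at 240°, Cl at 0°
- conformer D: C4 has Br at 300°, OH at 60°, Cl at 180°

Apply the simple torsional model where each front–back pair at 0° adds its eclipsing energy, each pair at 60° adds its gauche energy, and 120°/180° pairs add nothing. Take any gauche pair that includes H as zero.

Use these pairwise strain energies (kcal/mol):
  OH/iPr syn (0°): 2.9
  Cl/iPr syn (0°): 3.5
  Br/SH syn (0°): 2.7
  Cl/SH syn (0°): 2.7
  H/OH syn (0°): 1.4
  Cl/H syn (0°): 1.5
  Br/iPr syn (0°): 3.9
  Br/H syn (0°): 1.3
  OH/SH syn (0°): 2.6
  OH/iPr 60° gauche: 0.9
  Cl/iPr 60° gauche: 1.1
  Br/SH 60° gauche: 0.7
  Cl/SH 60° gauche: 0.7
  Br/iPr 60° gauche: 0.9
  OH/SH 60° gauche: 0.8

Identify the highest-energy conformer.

C

A (staggered): iPr(120°)/Br(60°) gauche 0.9; iPr(120°)/OH(180°) gauche 0.9; SH(240°)/OH(180°) gauche 0.8; SH(240°)/Cl(300°) gauche 0.7 → 3.3 kcal/mol.
B (eclipsed): H(0°)/Br(0°) eclipsed 1.3; iPr(120°)/OH(120°) eclipsed 2.9; SH(240°)/Cl(240°) eclipsed 2.7 → 6.9 kcal/mol.
C (eclipsed): H(0°)/Cl(0°) eclipsed 1.5; iPr(120°)/Br(120°) eclipsed 3.9; SH(240°)/OH(240°) eclipsed 2.6 → 8.0 kcal/mol.
D (staggered): iPr(120°)/OH(60°) gauche 0.9; iPr(120°)/Cl(180°) gauche 1.1; SH(240°)/Br(300°) gauche 0.7; SH(240°)/Cl(180°) gauche 0.7 → 3.4 kcal/mol.
C has the highest total (8.0 kcal/mol).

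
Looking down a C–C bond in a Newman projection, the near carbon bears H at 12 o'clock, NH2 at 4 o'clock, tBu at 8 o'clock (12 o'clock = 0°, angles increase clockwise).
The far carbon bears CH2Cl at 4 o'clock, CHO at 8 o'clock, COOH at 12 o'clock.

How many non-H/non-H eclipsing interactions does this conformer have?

2

Non-H eclipsing pairs: NH2(120°)/CH2Cl(120°); tBu(240°)/CHO(240°) — 2 interactions.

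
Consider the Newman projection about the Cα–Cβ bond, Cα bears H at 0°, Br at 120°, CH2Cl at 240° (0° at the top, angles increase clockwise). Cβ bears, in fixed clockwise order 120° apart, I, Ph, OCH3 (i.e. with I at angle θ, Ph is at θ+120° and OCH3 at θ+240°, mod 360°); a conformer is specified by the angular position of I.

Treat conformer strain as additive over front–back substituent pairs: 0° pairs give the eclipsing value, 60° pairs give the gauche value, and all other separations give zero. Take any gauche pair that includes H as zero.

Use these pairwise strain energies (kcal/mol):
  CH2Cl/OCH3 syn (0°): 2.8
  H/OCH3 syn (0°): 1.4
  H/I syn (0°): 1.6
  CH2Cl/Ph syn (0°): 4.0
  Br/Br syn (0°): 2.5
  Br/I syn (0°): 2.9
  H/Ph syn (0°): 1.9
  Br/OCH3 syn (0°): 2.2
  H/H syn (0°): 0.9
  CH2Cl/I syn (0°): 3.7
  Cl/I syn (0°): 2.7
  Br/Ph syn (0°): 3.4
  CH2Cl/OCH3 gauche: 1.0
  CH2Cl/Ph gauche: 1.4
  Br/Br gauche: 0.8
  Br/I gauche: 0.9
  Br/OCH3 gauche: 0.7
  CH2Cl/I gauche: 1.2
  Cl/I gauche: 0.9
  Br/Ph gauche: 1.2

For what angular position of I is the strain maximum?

I at 0° (eclipsed): H–I eclipsed, Br–Ph eclipsed, CH2Cl–OCH3 eclipsed; 1.6 + 3.4 + 2.8 = 7.8 kcal/mol.
I at 60° (staggered): Br–I gauche, Br–Ph gauche, CH2Cl–Ph gauche, CH2Cl–OCH3 gauche; 0.9 + 1.2 + 1.4 + 1.0 = 4.5 kcal/mol.
I at 120° (eclipsed): H–OCH3 eclipsed, Br–I eclipsed, CH2Cl–Ph eclipsed; 1.4 + 2.9 + 4.0 = 8.3 kcal/mol.
I at 180° (staggered): Br–I gauche, Br–OCH3 gauche, CH2Cl–I gauche, CH2Cl–Ph gauche; 0.9 + 0.7 + 1.2 + 1.4 = 4.2 kcal/mol.
I at 240° (eclipsed): H–Ph eclipsed, Br–OCH3 eclipsed, CH2Cl–I eclipsed; 1.9 + 2.2 + 3.7 = 7.8 kcal/mol.
I at 300° (staggered): Br–Ph gauche, Br–OCH3 gauche, CH2Cl–I gauche, CH2Cl–OCH3 gauche; 1.2 + 0.7 + 1.2 + 1.0 = 4.1 kcal/mol.
The maximum (8.3 kcal/mol) occurs with I at 120°.

120°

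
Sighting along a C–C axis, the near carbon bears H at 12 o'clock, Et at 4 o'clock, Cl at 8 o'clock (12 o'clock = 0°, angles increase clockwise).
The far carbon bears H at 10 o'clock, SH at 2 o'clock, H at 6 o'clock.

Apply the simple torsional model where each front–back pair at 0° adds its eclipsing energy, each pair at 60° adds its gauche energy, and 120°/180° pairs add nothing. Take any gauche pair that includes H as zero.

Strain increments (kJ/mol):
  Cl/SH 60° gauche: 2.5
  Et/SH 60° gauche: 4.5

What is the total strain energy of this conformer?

4.5 kJ/mol

This conformer (staggered): Et(120°)/SH(60°) gauche 4.5 → 4.5 kJ/mol.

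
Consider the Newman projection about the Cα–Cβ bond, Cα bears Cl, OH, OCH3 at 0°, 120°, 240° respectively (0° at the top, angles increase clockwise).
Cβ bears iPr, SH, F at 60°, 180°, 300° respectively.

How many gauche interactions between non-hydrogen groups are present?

6

Non-H gauche pairs: Cl(0°)/iPr(60°); Cl(0°)/F(300°); OH(120°)/iPr(60°); OH(120°)/SH(180°); OCH3(240°)/SH(180°); OCH3(240°)/F(300°) — 6 interactions.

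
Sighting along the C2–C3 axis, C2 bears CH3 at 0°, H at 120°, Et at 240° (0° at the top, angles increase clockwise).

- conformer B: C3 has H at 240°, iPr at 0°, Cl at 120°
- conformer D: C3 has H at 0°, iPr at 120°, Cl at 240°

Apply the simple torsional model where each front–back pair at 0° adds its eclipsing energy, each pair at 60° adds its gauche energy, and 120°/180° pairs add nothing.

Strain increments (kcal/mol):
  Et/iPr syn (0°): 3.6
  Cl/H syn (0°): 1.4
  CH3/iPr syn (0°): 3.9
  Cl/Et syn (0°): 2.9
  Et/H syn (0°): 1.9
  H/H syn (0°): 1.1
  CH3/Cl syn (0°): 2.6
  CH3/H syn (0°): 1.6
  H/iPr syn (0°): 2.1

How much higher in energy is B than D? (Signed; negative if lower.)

+0.6 kcal/mol

B (eclipsed): CH3(0°)/iPr(0°) eclipsed 3.9; H(120°)/Cl(120°) eclipsed 1.4; Et(240°)/H(240°) eclipsed 1.9 → 7.2 kcal/mol.
D (eclipsed): CH3(0°)/H(0°) eclipsed 1.6; H(120°)/iPr(120°) eclipsed 2.1; Et(240°)/Cl(240°) eclipsed 2.9 → 6.6 kcal/mol.
E(B) − E(D) = 7.2 − 6.6 = +0.6 kcal/mol.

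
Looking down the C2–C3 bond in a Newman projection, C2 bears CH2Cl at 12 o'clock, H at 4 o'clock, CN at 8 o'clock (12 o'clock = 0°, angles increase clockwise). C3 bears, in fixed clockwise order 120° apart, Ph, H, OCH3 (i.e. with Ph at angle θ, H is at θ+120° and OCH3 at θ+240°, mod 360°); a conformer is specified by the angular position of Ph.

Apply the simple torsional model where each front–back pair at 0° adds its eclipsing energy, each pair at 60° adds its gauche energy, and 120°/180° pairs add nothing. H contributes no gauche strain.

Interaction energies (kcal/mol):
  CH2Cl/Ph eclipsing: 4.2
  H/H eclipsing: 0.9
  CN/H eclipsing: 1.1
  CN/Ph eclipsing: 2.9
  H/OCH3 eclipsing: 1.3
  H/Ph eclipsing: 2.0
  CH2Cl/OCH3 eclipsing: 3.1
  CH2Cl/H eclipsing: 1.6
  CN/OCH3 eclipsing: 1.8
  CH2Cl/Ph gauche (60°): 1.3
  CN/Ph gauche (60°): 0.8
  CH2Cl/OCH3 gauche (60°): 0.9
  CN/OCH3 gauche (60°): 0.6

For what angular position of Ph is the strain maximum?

Ph at 0° (eclipsed): CH2Cl(0°)/Ph(0°) eclipsed 4.2; H(120°)/H(120°) eclipsed 0.9; CN(240°)/OCH3(240°) eclipsed 1.8 → 6.9 kcal/mol.
Ph at 60° (staggered): CH2Cl(0°)/Ph(60°) gauche 1.3; CH2Cl(0°)/OCH3(300°) gauche 0.9; CN(240°)/OCH3(300°) gauche 0.6 → 2.8 kcal/mol.
Ph at 120° (eclipsed): CH2Cl(0°)/OCH3(0°) eclipsed 3.1; H(120°)/Ph(120°) eclipsed 2.0; CN(240°)/H(240°) eclipsed 1.1 → 6.2 kcal/mol.
Ph at 180° (staggered): CH2Cl(0°)/OCH3(60°) gauche 0.9; CN(240°)/Ph(180°) gauche 0.8 → 1.7 kcal/mol.
Ph at 240° (eclipsed): CH2Cl(0°)/H(0°) eclipsed 1.6; H(120°)/OCH3(120°) eclipsed 1.3; CN(240°)/Ph(240°) eclipsed 2.9 → 5.8 kcal/mol.
Ph at 300° (staggered): CH2Cl(0°)/Ph(300°) gauche 1.3; CN(240°)/Ph(300°) gauche 0.8; CN(240°)/OCH3(180°) gauche 0.6 → 2.7 kcal/mol.
The maximum (6.9 kcal/mol) occurs with Ph at 0°.

0°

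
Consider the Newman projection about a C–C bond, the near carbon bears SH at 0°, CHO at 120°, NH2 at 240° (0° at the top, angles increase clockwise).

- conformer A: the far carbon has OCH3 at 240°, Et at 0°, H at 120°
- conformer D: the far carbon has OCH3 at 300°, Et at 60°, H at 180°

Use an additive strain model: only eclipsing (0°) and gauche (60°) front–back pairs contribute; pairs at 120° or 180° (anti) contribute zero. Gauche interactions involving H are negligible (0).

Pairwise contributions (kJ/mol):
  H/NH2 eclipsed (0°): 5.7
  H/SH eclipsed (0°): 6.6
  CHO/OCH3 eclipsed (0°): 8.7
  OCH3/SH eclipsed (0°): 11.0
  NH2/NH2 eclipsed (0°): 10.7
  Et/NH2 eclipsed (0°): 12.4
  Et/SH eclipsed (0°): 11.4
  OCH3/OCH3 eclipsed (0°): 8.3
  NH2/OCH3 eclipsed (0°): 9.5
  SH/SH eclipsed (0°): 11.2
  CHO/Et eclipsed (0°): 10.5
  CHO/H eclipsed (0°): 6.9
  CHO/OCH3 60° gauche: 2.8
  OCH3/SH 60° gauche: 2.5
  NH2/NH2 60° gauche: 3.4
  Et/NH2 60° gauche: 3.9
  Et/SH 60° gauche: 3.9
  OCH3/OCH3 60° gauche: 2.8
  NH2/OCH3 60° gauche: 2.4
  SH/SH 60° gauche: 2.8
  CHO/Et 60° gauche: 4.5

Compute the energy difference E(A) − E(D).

+14.5 kJ/mol

A (eclipsed): SH(0°)/Et(0°) eclipsed 11.4; CHO(120°)/H(120°) eclipsed 6.9; NH2(240°)/OCH3(240°) eclipsed 9.5 → 27.8 kJ/mol.
D (staggered): SH(0°)/OCH3(300°) gauche 2.5; SH(0°)/Et(60°) gauche 3.9; CHO(120°)/Et(60°) gauche 4.5; NH2(240°)/OCH3(300°) gauche 2.4 → 13.3 kJ/mol.
E(A) − E(D) = 27.8 − 13.3 = +14.5 kJ/mol.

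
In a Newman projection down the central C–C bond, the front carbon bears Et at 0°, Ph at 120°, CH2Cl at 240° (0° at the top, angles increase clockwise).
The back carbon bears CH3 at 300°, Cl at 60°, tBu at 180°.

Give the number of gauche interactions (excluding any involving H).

6

Non-H gauche pairs: Et(0°)/CH3(300°); Et(0°)/Cl(60°); Ph(120°)/Cl(60°); Ph(120°)/tBu(180°); CH2Cl(240°)/CH3(300°); CH2Cl(240°)/tBu(180°) — 6 interactions.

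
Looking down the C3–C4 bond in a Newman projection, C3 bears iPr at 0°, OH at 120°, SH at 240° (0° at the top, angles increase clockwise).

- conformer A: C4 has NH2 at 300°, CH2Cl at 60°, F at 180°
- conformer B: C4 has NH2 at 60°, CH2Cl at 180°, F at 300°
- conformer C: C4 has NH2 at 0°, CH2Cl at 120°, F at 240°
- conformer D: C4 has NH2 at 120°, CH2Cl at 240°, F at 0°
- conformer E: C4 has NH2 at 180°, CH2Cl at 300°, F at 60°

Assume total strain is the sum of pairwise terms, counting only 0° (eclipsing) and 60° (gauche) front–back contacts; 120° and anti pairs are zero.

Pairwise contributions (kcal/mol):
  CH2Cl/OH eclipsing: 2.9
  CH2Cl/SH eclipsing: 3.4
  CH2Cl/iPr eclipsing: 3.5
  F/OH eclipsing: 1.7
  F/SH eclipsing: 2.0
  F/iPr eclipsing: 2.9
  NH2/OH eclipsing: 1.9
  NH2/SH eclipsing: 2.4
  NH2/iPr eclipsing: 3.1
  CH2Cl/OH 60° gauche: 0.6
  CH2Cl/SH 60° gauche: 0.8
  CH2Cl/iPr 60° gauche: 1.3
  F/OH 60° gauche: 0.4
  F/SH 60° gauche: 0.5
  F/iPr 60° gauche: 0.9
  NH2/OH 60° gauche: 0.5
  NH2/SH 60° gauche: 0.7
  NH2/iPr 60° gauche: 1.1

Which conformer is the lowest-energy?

B

A is staggered. iPr at 0° is gauche with NH2 at 300° (1.1); iPr at 0° is gauche with CH2Cl at 60° (1.3); OH at 120° is gauche with CH2Cl at 60° (0.6); OH at 120° is gauche with F at 180° (0.4); SH at 240° is gauche with NH2 at 300° (0.7); SH at 240° is gauche with F at 180° (0.5). Total 4.6 kcal/mol.
B is staggered. iPr at 0° is gauche with NH2 at 60° (1.1); iPr at 0° is gauche with F at 300° (0.9); OH at 120° is gauche with NH2 at 60° (0.5); OH at 120° is gauche with CH2Cl at 180° (0.6); SH at 240° is gauche with CH2Cl at 180° (0.8); SH at 240° is gauche with F at 300° (0.5). Total 4.4 kcal/mol.
C is eclipsed. iPr at 0° is eclipsed with NH2 at 0° (3.1); OH at 120° is eclipsed with CH2Cl at 120° (2.9); SH at 240° is eclipsed with F at 240° (2.0). Total 8.0 kcal/mol.
D is eclipsed. iPr at 0° is eclipsed with F at 0° (2.9); OH at 120° is eclipsed with NH2 at 120° (1.9); SH at 240° is eclipsed with CH2Cl at 240° (3.4). Total 8.2 kcal/mol.
E is staggered. iPr at 0° is gauche with CH2Cl at 300° (1.3); iPr at 0° is gauche with F at 60° (0.9); OH at 120° is gauche with NH2 at 180° (0.5); OH at 120° is gauche with F at 60° (0.4); SH at 240° is gauche with NH2 at 180° (0.7); SH at 240° is gauche with CH2Cl at 300° (0.8). Total 4.6 kcal/mol.
B has the lowest total (4.4 kcal/mol).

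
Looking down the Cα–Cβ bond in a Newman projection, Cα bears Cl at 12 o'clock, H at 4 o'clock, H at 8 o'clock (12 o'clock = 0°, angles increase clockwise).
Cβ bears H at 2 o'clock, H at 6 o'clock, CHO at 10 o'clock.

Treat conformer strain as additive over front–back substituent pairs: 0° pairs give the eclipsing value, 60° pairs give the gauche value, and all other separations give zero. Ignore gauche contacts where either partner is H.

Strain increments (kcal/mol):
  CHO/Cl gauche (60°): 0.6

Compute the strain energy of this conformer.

This conformer (staggered): Cl(0°)/CHO(300°) gauche 0.6 → 0.6 kcal/mol.

0.6 kcal/mol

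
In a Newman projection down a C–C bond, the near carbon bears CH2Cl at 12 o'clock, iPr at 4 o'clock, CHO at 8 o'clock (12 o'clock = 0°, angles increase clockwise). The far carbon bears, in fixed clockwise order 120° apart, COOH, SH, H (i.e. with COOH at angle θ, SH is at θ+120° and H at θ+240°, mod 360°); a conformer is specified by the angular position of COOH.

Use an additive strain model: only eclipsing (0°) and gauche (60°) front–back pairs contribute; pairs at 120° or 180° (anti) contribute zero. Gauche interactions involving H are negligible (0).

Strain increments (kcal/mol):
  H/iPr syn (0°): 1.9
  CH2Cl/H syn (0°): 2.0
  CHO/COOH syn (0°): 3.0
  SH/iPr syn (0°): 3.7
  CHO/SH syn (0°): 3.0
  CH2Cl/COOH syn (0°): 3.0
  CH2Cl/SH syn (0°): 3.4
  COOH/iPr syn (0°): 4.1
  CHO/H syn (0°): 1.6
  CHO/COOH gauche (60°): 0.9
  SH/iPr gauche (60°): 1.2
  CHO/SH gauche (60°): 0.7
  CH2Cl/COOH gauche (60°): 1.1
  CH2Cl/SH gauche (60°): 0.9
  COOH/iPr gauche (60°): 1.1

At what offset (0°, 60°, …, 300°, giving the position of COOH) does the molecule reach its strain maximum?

120°

COOH at 0° (eclipsed): CH2Cl(0°)/COOH(0°) eclipsed 3.0; iPr(120°)/SH(120°) eclipsed 3.7; CHO(240°)/H(240°) eclipsed 1.6 → 8.3 kcal/mol.
COOH at 60° (staggered): CH2Cl(0°)/COOH(60°) gauche 1.1; iPr(120°)/COOH(60°) gauche 1.1; iPr(120°)/SH(180°) gauche 1.2; CHO(240°)/SH(180°) gauche 0.7 → 4.1 kcal/mol.
COOH at 120° (eclipsed): CH2Cl(0°)/H(0°) eclipsed 2.0; iPr(120°)/COOH(120°) eclipsed 4.1; CHO(240°)/SH(240°) eclipsed 3.0 → 9.1 kcal/mol.
COOH at 180° (staggered): CH2Cl(0°)/SH(300°) gauche 0.9; iPr(120°)/COOH(180°) gauche 1.1; CHO(240°)/COOH(180°) gauche 0.9; CHO(240°)/SH(300°) gauche 0.7 → 3.6 kcal/mol.
COOH at 240° (eclipsed): CH2Cl(0°)/SH(0°) eclipsed 3.4; iPr(120°)/H(120°) eclipsed 1.9; CHO(240°)/COOH(240°) eclipsed 3.0 → 8.3 kcal/mol.
COOH at 300° (staggered): CH2Cl(0°)/COOH(300°) gauche 1.1; CH2Cl(0°)/SH(60°) gauche 0.9; iPr(120°)/SH(60°) gauche 1.2; CHO(240°)/COOH(300°) gauche 0.9 → 4.1 kcal/mol.
The maximum (9.1 kcal/mol) occurs with COOH at 120°.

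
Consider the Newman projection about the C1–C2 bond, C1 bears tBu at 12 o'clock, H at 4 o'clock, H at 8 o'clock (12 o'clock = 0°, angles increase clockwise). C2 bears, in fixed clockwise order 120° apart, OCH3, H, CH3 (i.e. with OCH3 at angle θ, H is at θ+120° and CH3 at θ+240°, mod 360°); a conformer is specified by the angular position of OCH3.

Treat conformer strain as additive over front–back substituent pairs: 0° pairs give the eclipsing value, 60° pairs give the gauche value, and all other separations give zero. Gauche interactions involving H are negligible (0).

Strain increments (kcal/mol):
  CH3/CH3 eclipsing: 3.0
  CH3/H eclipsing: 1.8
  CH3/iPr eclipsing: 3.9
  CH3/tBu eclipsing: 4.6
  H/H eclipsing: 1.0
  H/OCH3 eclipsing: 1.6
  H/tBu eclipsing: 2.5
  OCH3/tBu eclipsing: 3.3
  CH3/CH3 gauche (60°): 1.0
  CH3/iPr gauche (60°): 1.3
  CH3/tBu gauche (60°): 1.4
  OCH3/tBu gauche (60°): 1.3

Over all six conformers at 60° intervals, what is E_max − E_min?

5.9 kcal/mol

OCH3 at 0° (eclipsed): tBu(0°)/OCH3(0°) eclipsed 3.3; H(120°)/H(120°) eclipsed 1.0; H(240°)/CH3(240°) eclipsed 1.8 → 6.1 kcal/mol.
OCH3 at 60° (staggered): tBu(0°)/OCH3(60°) gauche 1.3; tBu(0°)/CH3(300°) gauche 1.4 → 2.7 kcal/mol.
OCH3 at 120° (eclipsed): tBu(0°)/CH3(0°) eclipsed 4.6; H(120°)/OCH3(120°) eclipsed 1.6; H(240°)/H(240°) eclipsed 1.0 → 7.2 kcal/mol.
OCH3 at 180° (staggered): tBu(0°)/CH3(60°) gauche 1.4 → 1.4 kcal/mol.
OCH3 at 240° (eclipsed): tBu(0°)/H(0°) eclipsed 2.5; H(120°)/CH3(120°) eclipsed 1.8; H(240°)/OCH3(240°) eclipsed 1.6 → 5.9 kcal/mol.
OCH3 at 300° (staggered): tBu(0°)/OCH3(300°) gauche 1.3 → 1.3 kcal/mol.
Max at 120° (7.2 kcal/mol), min at 300° (1.3 kcal/mol); barrier = 5.9 kcal/mol.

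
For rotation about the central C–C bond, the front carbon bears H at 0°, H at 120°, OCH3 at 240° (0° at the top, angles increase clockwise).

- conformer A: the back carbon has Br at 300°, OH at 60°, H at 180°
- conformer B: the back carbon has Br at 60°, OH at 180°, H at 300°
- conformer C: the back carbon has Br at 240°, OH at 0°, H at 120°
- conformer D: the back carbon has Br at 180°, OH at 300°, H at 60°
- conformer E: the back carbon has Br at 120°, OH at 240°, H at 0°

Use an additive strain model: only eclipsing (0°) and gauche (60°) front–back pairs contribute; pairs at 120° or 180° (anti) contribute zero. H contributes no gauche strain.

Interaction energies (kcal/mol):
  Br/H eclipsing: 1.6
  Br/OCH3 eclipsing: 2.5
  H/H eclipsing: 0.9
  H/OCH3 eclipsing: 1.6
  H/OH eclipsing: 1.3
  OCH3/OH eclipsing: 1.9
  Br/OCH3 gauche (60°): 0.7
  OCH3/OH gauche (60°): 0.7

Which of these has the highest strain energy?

C

A is staggered. OCH3 at 240° is gauche with Br at 300° (0.7). Total 0.7 kcal/mol.
B is staggered. OCH3 at 240° is gauche with OH at 180° (0.7). Total 0.7 kcal/mol.
C is eclipsed. H at 0° is eclipsed with OH at 0° (1.3); H at 120° is eclipsed with H at 120° (0.9); OCH3 at 240° is eclipsed with Br at 240° (2.5). Total 4.7 kcal/mol.
D is staggered. OCH3 at 240° is gauche with Br at 180° (0.7); OCH3 at 240° is gauche with OH at 300° (0.7). Total 1.4 kcal/mol.
E is eclipsed. H at 0° is eclipsed with H at 0° (0.9); H at 120° is eclipsed with Br at 120° (1.6); OCH3 at 240° is eclipsed with OH at 240° (1.9). Total 4.4 kcal/mol.
C has the highest total (4.7 kcal/mol).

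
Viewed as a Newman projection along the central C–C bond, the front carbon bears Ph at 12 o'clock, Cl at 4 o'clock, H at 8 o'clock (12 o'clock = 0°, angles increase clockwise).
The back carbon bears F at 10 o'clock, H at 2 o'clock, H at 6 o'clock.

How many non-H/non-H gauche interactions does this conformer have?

Non-H gauche pairs: Ph(0°)/F(300°) — 1 interaction.

1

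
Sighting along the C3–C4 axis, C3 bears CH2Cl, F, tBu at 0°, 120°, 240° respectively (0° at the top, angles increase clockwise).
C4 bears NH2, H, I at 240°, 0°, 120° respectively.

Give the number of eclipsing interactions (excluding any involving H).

Non-H eclipsing pairs: F(120°)/I(120°); tBu(240°)/NH2(240°) — 2 interactions.

2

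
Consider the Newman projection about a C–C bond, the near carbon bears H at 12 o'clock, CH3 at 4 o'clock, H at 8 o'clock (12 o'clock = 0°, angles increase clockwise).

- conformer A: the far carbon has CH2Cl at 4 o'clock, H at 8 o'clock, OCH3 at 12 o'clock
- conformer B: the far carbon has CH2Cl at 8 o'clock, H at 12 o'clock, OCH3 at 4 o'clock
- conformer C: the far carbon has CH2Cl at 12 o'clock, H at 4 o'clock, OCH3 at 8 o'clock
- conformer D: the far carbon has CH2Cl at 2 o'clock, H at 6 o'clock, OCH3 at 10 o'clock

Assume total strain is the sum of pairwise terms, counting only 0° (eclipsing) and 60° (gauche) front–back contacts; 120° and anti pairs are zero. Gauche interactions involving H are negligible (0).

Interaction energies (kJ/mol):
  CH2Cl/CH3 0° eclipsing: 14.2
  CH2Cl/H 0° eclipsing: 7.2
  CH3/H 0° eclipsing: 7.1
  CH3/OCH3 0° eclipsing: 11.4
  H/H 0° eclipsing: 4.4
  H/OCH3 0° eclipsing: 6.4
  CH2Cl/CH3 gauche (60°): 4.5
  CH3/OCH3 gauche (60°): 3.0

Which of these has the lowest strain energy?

A (eclipsed): H–OCH3 eclipsed, CH3–CH2Cl eclipsed, H–H eclipsed; 6.4 + 14.2 + 4.4 = 25.0 kJ/mol.
B (eclipsed): H–H eclipsed, CH3–OCH3 eclipsed, H–CH2Cl eclipsed; 4.4 + 11.4 + 7.2 = 23.0 kJ/mol.
C (eclipsed): H–CH2Cl eclipsed, CH3–H eclipsed, H–OCH3 eclipsed; 7.2 + 7.1 + 6.4 = 20.7 kJ/mol.
D (staggered): CH3–CH2Cl gauche; 4.5 = 4.5 kJ/mol.
D has the lowest total (4.5 kJ/mol).

D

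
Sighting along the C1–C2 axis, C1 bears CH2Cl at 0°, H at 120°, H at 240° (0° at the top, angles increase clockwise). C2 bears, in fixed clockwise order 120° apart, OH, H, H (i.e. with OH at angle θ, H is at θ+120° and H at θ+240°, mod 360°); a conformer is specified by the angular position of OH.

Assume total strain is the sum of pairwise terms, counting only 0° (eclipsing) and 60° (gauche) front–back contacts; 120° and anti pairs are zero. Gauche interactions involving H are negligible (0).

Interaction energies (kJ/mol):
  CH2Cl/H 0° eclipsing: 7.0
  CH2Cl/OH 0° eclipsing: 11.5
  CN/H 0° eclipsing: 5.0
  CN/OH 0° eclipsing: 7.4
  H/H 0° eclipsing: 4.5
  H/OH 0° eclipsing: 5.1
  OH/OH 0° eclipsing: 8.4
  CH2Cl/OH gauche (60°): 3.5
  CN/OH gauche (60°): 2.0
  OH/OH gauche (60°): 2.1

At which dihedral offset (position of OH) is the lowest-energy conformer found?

180°

OH at 0° (eclipsed): CH2Cl–OH eclipsed, H–H eclipsed, H–H eclipsed; 11.5 + 4.5 + 4.5 = 20.5 kJ/mol.
OH at 60° (staggered): CH2Cl–OH gauche; 3.5 = 3.5 kJ/mol.
OH at 120° (eclipsed): CH2Cl–H eclipsed, H–OH eclipsed, H–H eclipsed; 7.0 + 5.1 + 4.5 = 16.6 kJ/mol.
OH at 180° (staggered): no non-H gauche contacts → 0.0 kJ/mol.
OH at 240° (eclipsed): CH2Cl–H eclipsed, H–H eclipsed, H–OH eclipsed; 7.0 + 4.5 + 5.1 = 16.6 kJ/mol.
OH at 300° (staggered): CH2Cl–OH gauche; 3.5 = 3.5 kJ/mol.
The minimum (0.0 kJ/mol) occurs with OH at 180°.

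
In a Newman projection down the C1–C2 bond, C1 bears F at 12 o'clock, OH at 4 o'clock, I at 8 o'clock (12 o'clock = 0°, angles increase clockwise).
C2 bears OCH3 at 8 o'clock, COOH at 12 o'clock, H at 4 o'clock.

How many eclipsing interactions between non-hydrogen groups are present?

2

Non-H eclipsing pairs: F(0°)/COOH(0°); I(240°)/OCH3(240°) — 2 interactions.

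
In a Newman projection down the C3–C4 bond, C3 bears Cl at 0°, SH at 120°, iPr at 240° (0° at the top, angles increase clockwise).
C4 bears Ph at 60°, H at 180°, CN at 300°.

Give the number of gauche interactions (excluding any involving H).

Non-H gauche pairs: Cl(0°)/Ph(60°); Cl(0°)/CN(300°); SH(120°)/Ph(60°); iPr(240°)/CN(300°) — 4 interactions.

4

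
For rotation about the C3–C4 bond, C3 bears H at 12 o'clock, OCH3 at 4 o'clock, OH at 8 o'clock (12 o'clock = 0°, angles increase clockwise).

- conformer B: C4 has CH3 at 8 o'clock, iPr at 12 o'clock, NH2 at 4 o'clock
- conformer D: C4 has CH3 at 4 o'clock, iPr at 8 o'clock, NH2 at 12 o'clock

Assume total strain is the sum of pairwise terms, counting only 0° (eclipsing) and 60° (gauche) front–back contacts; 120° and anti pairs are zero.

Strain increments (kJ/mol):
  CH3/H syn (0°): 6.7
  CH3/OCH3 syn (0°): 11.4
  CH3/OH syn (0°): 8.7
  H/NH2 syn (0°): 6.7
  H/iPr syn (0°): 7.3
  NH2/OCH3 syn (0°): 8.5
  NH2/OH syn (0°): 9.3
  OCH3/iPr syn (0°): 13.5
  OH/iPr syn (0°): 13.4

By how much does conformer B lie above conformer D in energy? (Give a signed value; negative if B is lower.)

-7.0 kJ/mol

B (eclipsed): H(0°)/iPr(0°) eclipsed 7.3; OCH3(120°)/NH2(120°) eclipsed 8.5; OH(240°)/CH3(240°) eclipsed 8.7 → 24.5 kJ/mol.
D (eclipsed): H(0°)/NH2(0°) eclipsed 6.7; OCH3(120°)/CH3(120°) eclipsed 11.4; OH(240°)/iPr(240°) eclipsed 13.4 → 31.5 kJ/mol.
E(B) − E(D) = 24.5 − 31.5 = -7.0 kJ/mol.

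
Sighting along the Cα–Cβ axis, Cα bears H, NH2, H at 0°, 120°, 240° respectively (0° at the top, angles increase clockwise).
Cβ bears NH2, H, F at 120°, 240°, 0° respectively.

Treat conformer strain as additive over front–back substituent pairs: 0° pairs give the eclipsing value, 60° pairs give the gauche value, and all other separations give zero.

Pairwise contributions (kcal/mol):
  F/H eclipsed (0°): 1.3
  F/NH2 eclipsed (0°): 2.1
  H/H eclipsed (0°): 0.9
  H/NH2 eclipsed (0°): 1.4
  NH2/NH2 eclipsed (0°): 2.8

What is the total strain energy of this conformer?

5.0 kcal/mol

This conformer (eclipsed): H(0°)/F(0°) eclipsed 1.3; NH2(120°)/NH2(120°) eclipsed 2.8; H(240°)/H(240°) eclipsed 0.9 → 5.0 kcal/mol.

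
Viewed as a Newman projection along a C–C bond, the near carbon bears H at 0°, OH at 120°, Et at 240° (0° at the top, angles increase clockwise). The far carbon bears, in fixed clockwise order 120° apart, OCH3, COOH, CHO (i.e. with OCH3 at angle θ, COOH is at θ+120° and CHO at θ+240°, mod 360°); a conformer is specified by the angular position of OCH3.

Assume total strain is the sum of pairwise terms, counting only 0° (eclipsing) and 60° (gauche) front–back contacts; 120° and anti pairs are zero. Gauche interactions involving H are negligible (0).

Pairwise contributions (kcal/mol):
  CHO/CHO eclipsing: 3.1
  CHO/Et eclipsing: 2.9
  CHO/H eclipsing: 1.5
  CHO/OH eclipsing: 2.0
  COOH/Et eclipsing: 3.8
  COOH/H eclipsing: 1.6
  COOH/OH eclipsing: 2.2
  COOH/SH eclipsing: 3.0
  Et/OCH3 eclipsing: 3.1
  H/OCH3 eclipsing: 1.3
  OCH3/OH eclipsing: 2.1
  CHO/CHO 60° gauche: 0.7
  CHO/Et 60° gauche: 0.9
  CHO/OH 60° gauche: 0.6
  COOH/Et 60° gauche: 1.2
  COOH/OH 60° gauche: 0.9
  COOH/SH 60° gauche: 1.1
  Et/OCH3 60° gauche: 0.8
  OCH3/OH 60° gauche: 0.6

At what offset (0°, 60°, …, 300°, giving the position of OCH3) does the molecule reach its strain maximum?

OCH3 at 0° (eclipsed): H(0°)/OCH3(0°) eclipsed 1.3; OH(120°)/COOH(120°) eclipsed 2.2; Et(240°)/CHO(240°) eclipsed 2.9 → 6.4 kcal/mol.
OCH3 at 60° (staggered): OH(120°)/OCH3(60°) gauche 0.6; OH(120°)/COOH(180°) gauche 0.9; Et(240°)/COOH(180°) gauche 1.2; Et(240°)/CHO(300°) gauche 0.9 → 3.6 kcal/mol.
OCH3 at 120° (eclipsed): H(0°)/CHO(0°) eclipsed 1.5; OH(120°)/OCH3(120°) eclipsed 2.1; Et(240°)/COOH(240°) eclipsed 3.8 → 7.4 kcal/mol.
OCH3 at 180° (staggered): OH(120°)/OCH3(180°) gauche 0.6; OH(120°)/CHO(60°) gauche 0.6; Et(240°)/OCH3(180°) gauche 0.8; Et(240°)/COOH(300°) gauche 1.2 → 3.2 kcal/mol.
OCH3 at 240° (eclipsed): H(0°)/COOH(0°) eclipsed 1.6; OH(120°)/CHO(120°) eclipsed 2.0; Et(240°)/OCH3(240°) eclipsed 3.1 → 6.7 kcal/mol.
OCH3 at 300° (staggered): OH(120°)/COOH(60°) gauche 0.9; OH(120°)/CHO(180°) gauche 0.6; Et(240°)/OCH3(300°) gauche 0.8; Et(240°)/CHO(180°) gauche 0.9 → 3.2 kcal/mol.
The maximum (7.4 kcal/mol) occurs with OCH3 at 120°.

120°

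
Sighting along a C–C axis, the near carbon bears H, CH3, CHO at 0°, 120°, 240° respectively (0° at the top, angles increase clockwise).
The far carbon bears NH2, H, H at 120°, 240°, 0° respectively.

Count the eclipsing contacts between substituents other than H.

Non-H eclipsing pairs: CH3(120°)/NH2(120°) — 1 interaction.

1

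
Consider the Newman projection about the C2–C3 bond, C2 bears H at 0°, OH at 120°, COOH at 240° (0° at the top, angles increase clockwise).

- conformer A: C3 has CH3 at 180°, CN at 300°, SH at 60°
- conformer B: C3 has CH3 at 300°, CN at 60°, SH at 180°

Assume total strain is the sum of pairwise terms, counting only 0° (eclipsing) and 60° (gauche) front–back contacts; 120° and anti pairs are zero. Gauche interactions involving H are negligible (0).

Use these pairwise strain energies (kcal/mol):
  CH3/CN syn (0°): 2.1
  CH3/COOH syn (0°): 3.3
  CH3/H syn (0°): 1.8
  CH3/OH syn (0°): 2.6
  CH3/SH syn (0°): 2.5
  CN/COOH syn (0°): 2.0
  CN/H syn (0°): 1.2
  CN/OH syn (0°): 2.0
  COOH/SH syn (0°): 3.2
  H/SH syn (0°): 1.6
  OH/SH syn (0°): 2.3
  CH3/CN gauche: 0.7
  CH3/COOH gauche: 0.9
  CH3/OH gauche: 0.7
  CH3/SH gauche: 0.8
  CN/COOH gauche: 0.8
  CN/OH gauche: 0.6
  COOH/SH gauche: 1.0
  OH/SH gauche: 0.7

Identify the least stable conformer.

B

A (staggered): OH(120°)/CH3(180°) gauche 0.7; OH(120°)/SH(60°) gauche 0.7; COOH(240°)/CH3(180°) gauche 0.9; COOH(240°)/CN(300°) gauche 0.8 → 3.1 kcal/mol.
B (staggered): OH(120°)/CN(60°) gauche 0.6; OH(120°)/SH(180°) gauche 0.7; COOH(240°)/CH3(300°) gauche 0.9; COOH(240°)/SH(180°) gauche 1.0 → 3.2 kcal/mol.
B has the highest total (3.2 kcal/mol).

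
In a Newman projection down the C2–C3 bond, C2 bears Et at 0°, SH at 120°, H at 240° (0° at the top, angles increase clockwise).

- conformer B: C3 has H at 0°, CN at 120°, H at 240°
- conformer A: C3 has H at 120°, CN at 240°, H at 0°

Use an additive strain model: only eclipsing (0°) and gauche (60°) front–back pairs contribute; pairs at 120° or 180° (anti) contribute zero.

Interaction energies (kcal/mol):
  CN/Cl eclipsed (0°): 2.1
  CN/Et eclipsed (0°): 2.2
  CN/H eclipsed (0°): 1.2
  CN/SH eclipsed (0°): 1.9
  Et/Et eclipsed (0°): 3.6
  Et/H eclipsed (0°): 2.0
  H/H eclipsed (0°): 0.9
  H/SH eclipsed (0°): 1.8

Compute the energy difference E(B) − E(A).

B (eclipsed): Et(0°)/H(0°) eclipsed 2.0; SH(120°)/CN(120°) eclipsed 1.9; H(240°)/H(240°) eclipsed 0.9 → 4.8 kcal/mol.
A (eclipsed): Et(0°)/H(0°) eclipsed 2.0; SH(120°)/H(120°) eclipsed 1.8; H(240°)/CN(240°) eclipsed 1.2 → 5.0 kcal/mol.
E(B) − E(A) = 4.8 − 5.0 = -0.2 kcal/mol.

-0.2 kcal/mol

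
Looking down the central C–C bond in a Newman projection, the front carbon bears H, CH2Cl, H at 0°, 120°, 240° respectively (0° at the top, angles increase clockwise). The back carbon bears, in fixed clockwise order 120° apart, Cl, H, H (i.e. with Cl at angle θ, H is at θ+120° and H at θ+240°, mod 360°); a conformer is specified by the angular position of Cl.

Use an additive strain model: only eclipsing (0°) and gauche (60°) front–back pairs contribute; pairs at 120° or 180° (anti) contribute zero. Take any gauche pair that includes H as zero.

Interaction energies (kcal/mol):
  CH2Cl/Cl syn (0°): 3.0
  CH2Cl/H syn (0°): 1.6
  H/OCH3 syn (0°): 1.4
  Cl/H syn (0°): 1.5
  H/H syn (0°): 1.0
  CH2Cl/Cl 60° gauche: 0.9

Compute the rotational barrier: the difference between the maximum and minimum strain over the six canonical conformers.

5.0 kcal/mol

Cl at 0° (eclipsed): H–Cl eclipsed, CH2Cl–H eclipsed, H–H eclipsed; 1.5 + 1.6 + 1.0 = 4.1 kcal/mol.
Cl at 60° (staggered): CH2Cl–Cl gauche; 0.9 = 0.9 kcal/mol.
Cl at 120° (eclipsed): H–H eclipsed, CH2Cl–Cl eclipsed, H–H eclipsed; 1.0 + 3.0 + 1.0 = 5.0 kcal/mol.
Cl at 180° (staggered): CH2Cl–Cl gauche; 0.9 = 0.9 kcal/mol.
Cl at 240° (eclipsed): H–H eclipsed, CH2Cl–H eclipsed, H–Cl eclipsed; 1.0 + 1.6 + 1.5 = 4.1 kcal/mol.
Cl at 300° (staggered): no non-H gauche contacts → 0.0 kcal/mol.
Max at 120° (5.0 kcal/mol), min at 300° (0.0 kcal/mol); barrier = 5.0 kcal/mol.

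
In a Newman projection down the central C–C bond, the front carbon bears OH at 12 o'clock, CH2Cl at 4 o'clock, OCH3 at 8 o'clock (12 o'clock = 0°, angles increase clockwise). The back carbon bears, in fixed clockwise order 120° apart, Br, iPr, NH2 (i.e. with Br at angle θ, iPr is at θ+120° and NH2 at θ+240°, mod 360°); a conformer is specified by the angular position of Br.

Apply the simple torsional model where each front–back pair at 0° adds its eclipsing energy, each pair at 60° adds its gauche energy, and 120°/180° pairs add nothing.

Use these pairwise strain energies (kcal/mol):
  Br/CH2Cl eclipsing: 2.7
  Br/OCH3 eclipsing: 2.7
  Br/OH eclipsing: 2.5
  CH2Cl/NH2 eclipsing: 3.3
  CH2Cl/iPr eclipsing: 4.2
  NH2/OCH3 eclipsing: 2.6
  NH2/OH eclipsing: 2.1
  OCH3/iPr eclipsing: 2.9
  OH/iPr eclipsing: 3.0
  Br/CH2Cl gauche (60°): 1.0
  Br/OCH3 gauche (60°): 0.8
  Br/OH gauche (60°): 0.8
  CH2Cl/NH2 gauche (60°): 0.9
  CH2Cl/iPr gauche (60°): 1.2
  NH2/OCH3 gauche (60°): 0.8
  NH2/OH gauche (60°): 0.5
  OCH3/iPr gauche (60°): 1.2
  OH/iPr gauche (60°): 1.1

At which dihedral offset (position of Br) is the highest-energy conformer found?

Br at 0° (eclipsed): OH(0°)/Br(0°) eclipsed 2.5; CH2Cl(120°)/iPr(120°) eclipsed 4.2; OCH3(240°)/NH2(240°) eclipsed 2.6 → 9.3 kcal/mol.
Br at 60° (staggered): OH(0°)/Br(60°) gauche 0.8; OH(0°)/NH2(300°) gauche 0.5; CH2Cl(120°)/Br(60°) gauche 1.0; CH2Cl(120°)/iPr(180°) gauche 1.2; OCH3(240°)/iPr(180°) gauche 1.2; OCH3(240°)/NH2(300°) gauche 0.8 → 5.5 kcal/mol.
Br at 120° (eclipsed): OH(0°)/NH2(0°) eclipsed 2.1; CH2Cl(120°)/Br(120°) eclipsed 2.7; OCH3(240°)/iPr(240°) eclipsed 2.9 → 7.7 kcal/mol.
Br at 180° (staggered): OH(0°)/iPr(300°) gauche 1.1; OH(0°)/NH2(60°) gauche 0.5; CH2Cl(120°)/Br(180°) gauche 1.0; CH2Cl(120°)/NH2(60°) gauche 0.9; OCH3(240°)/Br(180°) gauche 0.8; OCH3(240°)/iPr(300°) gauche 1.2 → 5.5 kcal/mol.
Br at 240° (eclipsed): OH(0°)/iPr(0°) eclipsed 3.0; CH2Cl(120°)/NH2(120°) eclipsed 3.3; OCH3(240°)/Br(240°) eclipsed 2.7 → 9.0 kcal/mol.
Br at 300° (staggered): OH(0°)/Br(300°) gauche 0.8; OH(0°)/iPr(60°) gauche 1.1; CH2Cl(120°)/iPr(60°) gauche 1.2; CH2Cl(120°)/NH2(180°) gauche 0.9; OCH3(240°)/Br(300°) gauche 0.8; OCH3(240°)/NH2(180°) gauche 0.8 → 5.6 kcal/mol.
The maximum (9.3 kcal/mol) occurs with Br at 0°.

0°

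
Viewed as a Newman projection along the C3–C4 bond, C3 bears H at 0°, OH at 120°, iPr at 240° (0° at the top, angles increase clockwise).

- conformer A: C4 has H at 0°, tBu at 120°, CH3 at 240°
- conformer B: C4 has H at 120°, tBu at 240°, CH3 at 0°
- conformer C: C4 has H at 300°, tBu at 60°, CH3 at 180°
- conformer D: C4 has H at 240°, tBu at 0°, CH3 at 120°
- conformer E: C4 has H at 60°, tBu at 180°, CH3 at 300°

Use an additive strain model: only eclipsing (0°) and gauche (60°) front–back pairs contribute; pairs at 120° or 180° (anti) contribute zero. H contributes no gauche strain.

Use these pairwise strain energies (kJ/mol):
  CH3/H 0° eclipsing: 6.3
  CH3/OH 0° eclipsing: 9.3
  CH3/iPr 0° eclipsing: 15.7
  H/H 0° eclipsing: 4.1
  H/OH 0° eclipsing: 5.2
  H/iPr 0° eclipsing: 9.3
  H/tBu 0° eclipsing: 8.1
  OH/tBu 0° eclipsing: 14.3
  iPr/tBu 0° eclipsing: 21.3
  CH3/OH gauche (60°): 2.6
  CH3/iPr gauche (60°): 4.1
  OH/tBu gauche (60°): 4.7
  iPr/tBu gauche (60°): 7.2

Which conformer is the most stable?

A (eclipsed): H–H eclipsed, OH–tBu eclipsed, iPr–CH3 eclipsed; 4.1 + 14.3 + 15.7 = 34.1 kJ/mol.
B (eclipsed): H–CH3 eclipsed, OH–H eclipsed, iPr–tBu eclipsed; 6.3 + 5.2 + 21.3 = 32.8 kJ/mol.
C (staggered): OH–tBu gauche, OH–CH3 gauche, iPr–CH3 gauche; 4.7 + 2.6 + 4.1 = 11.4 kJ/mol.
D (eclipsed): H–tBu eclipsed, OH–CH3 eclipsed, iPr–H eclipsed; 8.1 + 9.3 + 9.3 = 26.7 kJ/mol.
E (staggered): OH–tBu gauche, iPr–tBu gauche, iPr–CH3 gauche; 4.7 + 7.2 + 4.1 = 16.0 kJ/mol.
C has the lowest total (11.4 kJ/mol).

C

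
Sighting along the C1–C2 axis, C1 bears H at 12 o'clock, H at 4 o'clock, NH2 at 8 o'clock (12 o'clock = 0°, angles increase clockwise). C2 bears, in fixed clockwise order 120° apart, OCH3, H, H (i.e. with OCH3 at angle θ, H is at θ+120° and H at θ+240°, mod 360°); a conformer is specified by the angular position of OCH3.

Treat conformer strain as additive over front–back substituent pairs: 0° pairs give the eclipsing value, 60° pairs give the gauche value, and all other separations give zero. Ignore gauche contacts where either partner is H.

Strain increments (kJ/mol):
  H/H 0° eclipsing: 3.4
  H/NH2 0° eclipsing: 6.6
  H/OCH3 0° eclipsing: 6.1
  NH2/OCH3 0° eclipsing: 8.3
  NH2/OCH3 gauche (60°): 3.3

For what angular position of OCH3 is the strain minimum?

OCH3 at 0° (eclipsed): H–OCH3 eclipsed, H–H eclipsed, NH2–H eclipsed; 6.1 + 3.4 + 6.6 = 16.1 kJ/mol.
OCH3 at 60° (staggered): no non-H gauche contacts → 0.0 kJ/mol.
OCH3 at 120° (eclipsed): H–H eclipsed, H–OCH3 eclipsed, NH2–H eclipsed; 3.4 + 6.1 + 6.6 = 16.1 kJ/mol.
OCH3 at 180° (staggered): NH2–OCH3 gauche; 3.3 = 3.3 kJ/mol.
OCH3 at 240° (eclipsed): H–H eclipsed, H–H eclipsed, NH2–OCH3 eclipsed; 3.4 + 3.4 + 8.3 = 15.1 kJ/mol.
OCH3 at 300° (staggered): NH2–OCH3 gauche; 3.3 = 3.3 kJ/mol.
The minimum (0.0 kJ/mol) occurs with OCH3 at 60°.

60°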